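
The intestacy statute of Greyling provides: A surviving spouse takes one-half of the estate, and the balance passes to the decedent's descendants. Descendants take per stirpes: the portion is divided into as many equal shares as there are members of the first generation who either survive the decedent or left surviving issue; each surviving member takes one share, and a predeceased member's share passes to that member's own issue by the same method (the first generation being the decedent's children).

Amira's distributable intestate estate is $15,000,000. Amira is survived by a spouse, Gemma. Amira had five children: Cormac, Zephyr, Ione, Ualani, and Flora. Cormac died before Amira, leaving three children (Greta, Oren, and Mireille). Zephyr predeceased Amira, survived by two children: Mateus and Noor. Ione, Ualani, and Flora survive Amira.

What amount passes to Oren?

Gemma takes one-half of $15,000,000 = $7,500,000. The remaining $7,500,000 passes to the descendants.
The descendants' portion ($7,500,000) is divided into 5 shares of $1,500,000: Ione, Ualani, and Flora each take $1,500,000; Cormac's $1,500,000 share passes to Cormac's issue; Zephyr's $1,500,000 share passes to Zephyr's issue.
Cormac's share ($1,500,000) is divided into 3 shares of $500,000: Greta, Oren, and Mireille each take $500,000.
Zephyr's share ($1,500,000) is divided into 2 shares of $750,000: Mateus and Noor each take $750,000.

Oren receives $500,000.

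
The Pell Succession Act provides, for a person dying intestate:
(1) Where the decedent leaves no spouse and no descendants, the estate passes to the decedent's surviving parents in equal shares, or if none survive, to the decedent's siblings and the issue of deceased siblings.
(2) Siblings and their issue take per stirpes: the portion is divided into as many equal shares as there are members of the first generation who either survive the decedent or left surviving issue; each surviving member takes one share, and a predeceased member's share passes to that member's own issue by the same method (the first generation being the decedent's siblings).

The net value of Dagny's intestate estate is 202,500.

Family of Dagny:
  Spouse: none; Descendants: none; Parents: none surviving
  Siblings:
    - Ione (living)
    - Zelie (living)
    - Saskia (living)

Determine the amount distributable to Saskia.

The entire 202,500 passes to the siblings and their issue.
That amount (202,500) is divided into 3 shares of 67,500: Ione, Zelie, and Saskia each take 67,500.

Saskia receives 67,500.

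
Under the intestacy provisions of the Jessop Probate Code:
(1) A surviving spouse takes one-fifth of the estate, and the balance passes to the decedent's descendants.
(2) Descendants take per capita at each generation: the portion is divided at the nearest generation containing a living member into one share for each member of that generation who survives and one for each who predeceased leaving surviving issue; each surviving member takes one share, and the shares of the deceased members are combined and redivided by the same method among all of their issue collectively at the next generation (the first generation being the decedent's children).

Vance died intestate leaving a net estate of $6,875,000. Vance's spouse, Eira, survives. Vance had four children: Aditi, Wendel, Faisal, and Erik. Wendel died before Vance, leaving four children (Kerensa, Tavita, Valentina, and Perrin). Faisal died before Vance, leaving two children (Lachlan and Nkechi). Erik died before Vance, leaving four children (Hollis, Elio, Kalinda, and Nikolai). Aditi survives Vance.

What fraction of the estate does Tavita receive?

Tavita receives 3/50 of the estate.

Eira takes one-fifth of $6,875,000 = $1,375,000. The remaining $5,500,000 passes to the descendants.
The descendants' portion ($5,500,000) is divided at the children's generation into 4 shares of $1,375,000. Aditi takes $1,375,000. The 3 shares of the deceased (Wendel, Faisal, and Erik) are combined into a pool of $4,125,000.
That pool ($4,125,000) is divided at the grandchildren's generation equally among Kerensa, Tavita, Valentina, Perrin, Lachlan, Nkechi, Hollis, Elio, Kalinda, and Nikolai: $412,500 each.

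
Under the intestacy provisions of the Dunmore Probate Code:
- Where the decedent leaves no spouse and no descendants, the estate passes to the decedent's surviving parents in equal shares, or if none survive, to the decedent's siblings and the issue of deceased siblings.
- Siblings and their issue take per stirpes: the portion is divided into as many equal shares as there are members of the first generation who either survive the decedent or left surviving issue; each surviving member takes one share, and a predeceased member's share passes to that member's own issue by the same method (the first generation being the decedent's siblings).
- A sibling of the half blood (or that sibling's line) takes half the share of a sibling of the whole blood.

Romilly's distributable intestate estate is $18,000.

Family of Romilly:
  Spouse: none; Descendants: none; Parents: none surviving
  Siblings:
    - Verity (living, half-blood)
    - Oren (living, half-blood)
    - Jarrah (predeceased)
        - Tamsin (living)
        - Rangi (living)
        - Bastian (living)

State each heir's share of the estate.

The entire $18,000 passes to the siblings and their issue.
Counting each half-blood sibling's line as half a unit, there are 2 units in $18,000, so one unit is $9,000. Whole-blood lines (Jarrah) take $9,000 each; half-blood lines (Verity and Oren) take $4,500 each.
Jarrah's share ($9,000) is divided into 3 shares of $3,000: Tamsin, Rangi, and Bastian each take $3,000.

Verity: $4,500; Oren: $4,500; Tamsin: $3,000; Rangi: $3,000; Bastian: $3,000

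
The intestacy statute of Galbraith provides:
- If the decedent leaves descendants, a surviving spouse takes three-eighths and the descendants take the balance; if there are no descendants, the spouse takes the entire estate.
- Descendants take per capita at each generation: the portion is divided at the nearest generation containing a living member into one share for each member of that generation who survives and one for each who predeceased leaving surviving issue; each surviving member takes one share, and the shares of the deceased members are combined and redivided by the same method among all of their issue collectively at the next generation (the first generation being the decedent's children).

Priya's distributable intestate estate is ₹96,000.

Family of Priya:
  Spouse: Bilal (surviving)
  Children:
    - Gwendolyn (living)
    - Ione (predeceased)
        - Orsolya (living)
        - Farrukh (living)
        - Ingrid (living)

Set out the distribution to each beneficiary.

Bilal: ₹36,000; Gwendolyn: ₹30,000; Orsolya: ₹10,000; Farrukh: ₹10,000; Ingrid: ₹10,000

Bilal takes three-eighths of ₹96,000 = ₹36,000. The remaining ₹60,000 passes to the descendants.
The descendants' portion (₹60,000) is divided at the children's generation into 2 shares of ₹30,000. Gwendolyn takes ₹30,000. The remaining share for the deceased Ione (₹30,000) is carried to the next generation.
That pool (₹30,000) is divided at the grandchildren's generation equally among Orsolya, Farrukh, and Ingrid: ₹10,000 each.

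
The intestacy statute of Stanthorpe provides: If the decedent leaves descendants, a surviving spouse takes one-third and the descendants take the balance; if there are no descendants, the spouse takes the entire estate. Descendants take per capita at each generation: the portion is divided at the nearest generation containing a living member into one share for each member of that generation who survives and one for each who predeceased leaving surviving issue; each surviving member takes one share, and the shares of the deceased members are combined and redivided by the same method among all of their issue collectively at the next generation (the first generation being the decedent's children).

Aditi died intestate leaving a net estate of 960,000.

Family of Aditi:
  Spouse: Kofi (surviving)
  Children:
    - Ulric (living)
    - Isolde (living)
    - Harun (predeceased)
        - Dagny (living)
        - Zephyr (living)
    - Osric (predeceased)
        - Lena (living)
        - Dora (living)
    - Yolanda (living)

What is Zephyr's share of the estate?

Zephyr receives 64,000.

Kofi takes one-third of 960,000 = 320,000. The remaining 640,000 passes to the descendants.
The descendants' portion (640,000) is divided at the children's generation into 5 shares of 128,000. Ulric, Isolde, and Yolanda each take 128,000. The 2 shares of the deceased (Harun and Osric) are combined into a pool of 256,000.
That pool (256,000) is divided at the grandchildren's generation equally among Dagny, Zephyr, Lena, and Dora: 64,000 each.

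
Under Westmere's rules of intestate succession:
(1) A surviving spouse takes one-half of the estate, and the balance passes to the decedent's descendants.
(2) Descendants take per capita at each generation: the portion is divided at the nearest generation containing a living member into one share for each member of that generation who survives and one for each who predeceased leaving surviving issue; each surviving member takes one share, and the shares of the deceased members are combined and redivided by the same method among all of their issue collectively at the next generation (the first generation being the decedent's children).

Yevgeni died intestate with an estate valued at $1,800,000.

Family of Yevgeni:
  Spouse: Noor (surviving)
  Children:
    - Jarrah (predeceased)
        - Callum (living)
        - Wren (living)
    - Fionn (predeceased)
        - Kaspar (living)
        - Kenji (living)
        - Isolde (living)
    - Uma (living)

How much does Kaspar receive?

Noor takes one-half of $1,800,000 = $900,000. The remaining $900,000 passes to the descendants.
The descendants' portion ($900,000) is divided at the children's generation into 3 shares of $300,000. Uma takes $300,000. The 2 shares of the deceased (Jarrah and Fionn) are combined into a pool of $600,000.
That pool ($600,000) is divided at the grandchildren's generation equally among Callum, Wren, Kaspar, Kenji, and Isolde: $120,000 each.

Kaspar receives $120,000.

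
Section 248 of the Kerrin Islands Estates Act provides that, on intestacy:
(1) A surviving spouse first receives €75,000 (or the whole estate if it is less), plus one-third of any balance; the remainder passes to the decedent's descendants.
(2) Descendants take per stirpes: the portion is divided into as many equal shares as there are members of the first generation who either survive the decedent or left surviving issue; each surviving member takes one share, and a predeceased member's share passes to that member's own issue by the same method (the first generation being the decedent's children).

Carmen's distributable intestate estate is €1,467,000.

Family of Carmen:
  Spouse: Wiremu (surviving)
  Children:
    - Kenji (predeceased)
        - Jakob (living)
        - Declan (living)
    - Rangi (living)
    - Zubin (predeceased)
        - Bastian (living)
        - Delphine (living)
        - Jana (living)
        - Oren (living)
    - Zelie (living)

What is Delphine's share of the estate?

Delphine receives €58,000.

Wiremu first takes €75,000, leaving a balance of €1,392,000. Wiremu then takes one-third of the balance (€464,000), for a total of €539,000. The remaining €928,000 passes to the descendants.
The descendants' portion (€928,000) is divided into 4 shares of €232,000: Rangi and Zelie each take €232,000; Kenji's €232,000 share passes to Kenji's issue; Zubin's €232,000 share passes to Zubin's issue.
Kenji's share (€232,000) is divided into 2 shares of €116,000: Jakob and Declan each take €116,000.
Zubin's share (€232,000) is divided into 4 shares of €58,000: Bastian, Delphine, Jana, and Oren each take €58,000.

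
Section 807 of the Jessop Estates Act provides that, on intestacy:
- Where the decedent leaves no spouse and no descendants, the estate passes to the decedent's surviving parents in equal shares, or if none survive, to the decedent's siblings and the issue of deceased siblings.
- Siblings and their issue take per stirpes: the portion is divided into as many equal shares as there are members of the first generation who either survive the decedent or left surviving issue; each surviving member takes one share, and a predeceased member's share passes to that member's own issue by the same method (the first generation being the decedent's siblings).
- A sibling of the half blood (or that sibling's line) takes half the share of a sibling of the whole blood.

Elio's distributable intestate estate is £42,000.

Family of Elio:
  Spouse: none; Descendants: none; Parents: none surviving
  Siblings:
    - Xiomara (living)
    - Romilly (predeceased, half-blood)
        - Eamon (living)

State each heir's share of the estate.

The entire £42,000 passes to the siblings and their issue.
Counting each half-blood sibling's line as half a unit, there are 3/2 units in £42,000, so one unit is £28,000. Whole-blood lines (Xiomara) take £28,000 each; half-blood lines (Romilly) take £14,000 each.
Romilly's share (£14,000) passes entirely to Eamon.

Xiomara: £28,000; Eamon: £14,000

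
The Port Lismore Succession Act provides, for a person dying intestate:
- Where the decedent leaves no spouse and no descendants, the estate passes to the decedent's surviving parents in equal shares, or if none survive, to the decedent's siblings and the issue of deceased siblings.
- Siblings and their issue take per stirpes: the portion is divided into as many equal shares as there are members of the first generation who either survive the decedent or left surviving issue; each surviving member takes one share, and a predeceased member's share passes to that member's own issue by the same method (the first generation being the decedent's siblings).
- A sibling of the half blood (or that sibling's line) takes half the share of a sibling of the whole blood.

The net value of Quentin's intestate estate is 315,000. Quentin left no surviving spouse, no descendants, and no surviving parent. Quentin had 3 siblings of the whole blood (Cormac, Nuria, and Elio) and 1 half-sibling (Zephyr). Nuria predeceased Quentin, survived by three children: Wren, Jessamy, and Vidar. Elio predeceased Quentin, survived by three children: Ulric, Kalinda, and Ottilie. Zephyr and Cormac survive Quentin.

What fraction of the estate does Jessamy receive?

Jessamy receives 2/21 of the estate.

The entire 315,000 passes to the siblings and their issue.
Counting each half-blood sibling's line as half a unit, there are 7/2 units in 315,000, so one unit is 90,000. Whole-blood lines (Cormac, Nuria, and Elio) take 90,000 each; half-blood lines (Zephyr) take 45,000 each.
Nuria's share (90,000) is divided into 3 shares of 30,000: Wren, Jessamy, and Vidar each take 30,000.
Elio's share (90,000) is divided into 3 shares of 30,000: Ulric, Kalinda, and Ottilie each take 30,000.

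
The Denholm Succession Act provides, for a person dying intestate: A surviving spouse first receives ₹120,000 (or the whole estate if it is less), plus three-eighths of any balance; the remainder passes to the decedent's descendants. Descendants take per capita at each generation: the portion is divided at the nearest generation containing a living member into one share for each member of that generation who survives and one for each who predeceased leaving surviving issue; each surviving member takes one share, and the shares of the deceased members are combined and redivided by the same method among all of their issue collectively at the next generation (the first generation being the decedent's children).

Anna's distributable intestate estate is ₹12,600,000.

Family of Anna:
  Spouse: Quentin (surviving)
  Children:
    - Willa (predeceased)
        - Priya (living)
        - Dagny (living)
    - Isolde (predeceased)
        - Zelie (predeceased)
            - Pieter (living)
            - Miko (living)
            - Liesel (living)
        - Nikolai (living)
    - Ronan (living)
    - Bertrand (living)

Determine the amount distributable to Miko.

Quentin first takes ₹120,000, leaving a balance of ₹12,480,000. Quentin then takes three-eighths of the balance (₹4,680,000), for a total of ₹4,800,000. The remaining ₹7,800,000 passes to the descendants.
The descendants' portion (₹7,800,000) is divided at the children's generation into 4 shares of ₹1,950,000. Ronan and Bertrand each take ₹1,950,000. The 2 shares of the deceased (Willa and Isolde) are combined into a pool of ₹3,900,000.
That pool (₹3,900,000) is divided at the grandchildren's generation into 4 shares of ₹975,000. Priya, Dagny, and Nikolai each take ₹975,000. The remaining share for the deceased Zelie (₹975,000) is carried to the next generation.
That pool (₹975,000) is divided at the great-grandchildren's generation equally among Pieter, Miko, and Liesel: ₹325,000 each.

Miko receives ₹325,000.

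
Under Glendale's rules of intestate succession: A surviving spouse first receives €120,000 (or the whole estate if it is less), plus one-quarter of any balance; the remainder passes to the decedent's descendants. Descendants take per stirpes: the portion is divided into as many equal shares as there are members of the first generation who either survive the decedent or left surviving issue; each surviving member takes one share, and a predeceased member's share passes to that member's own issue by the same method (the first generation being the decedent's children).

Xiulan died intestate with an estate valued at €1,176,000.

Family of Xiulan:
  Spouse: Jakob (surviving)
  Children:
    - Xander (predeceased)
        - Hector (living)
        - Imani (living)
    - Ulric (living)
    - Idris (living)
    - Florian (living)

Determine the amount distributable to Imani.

Imani receives €99,000.

Jakob first takes €120,000, leaving a balance of €1,056,000. Jakob then takes one-quarter of the balance (€264,000), for a total of €384,000. The remaining €792,000 passes to the descendants.
The descendants' portion (€792,000) is divided into 4 shares of €198,000: Ulric, Idris, and Florian each take €198,000; Xander's €198,000 share passes to Xander's issue.
Xander's share (€198,000) is divided into 2 shares of €99,000: Hector and Imani each take €99,000.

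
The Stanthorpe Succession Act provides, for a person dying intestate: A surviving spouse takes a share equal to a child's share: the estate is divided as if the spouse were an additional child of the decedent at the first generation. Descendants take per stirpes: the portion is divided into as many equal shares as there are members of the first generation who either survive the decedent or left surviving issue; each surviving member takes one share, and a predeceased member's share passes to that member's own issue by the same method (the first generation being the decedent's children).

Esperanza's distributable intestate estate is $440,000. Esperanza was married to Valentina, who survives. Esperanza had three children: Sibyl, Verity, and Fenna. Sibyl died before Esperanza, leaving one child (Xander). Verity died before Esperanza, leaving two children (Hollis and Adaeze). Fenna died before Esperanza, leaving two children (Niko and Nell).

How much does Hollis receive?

Hollis receives $55,000.

The spouse counts as an additional share at the children's level, so there are 4 primary shares of $110,000. Valentina takes one such share ($110,000).
The children's combined portion ($330,000) is divided into 3 shares of $110,000: Sibyl's $110,000 share passes to Sibyl's issue; Verity's $110,000 share passes to Verity's issue; Fenna's $110,000 share passes to Fenna's issue.
Sibyl's share ($110,000) passes entirely to Xander.
Verity's share ($110,000) is divided into 2 shares of $55,000: Hollis and Adaeze each take $55,000.
Fenna's share ($110,000) is divided into 2 shares of $55,000: Niko and Nell each take $55,000.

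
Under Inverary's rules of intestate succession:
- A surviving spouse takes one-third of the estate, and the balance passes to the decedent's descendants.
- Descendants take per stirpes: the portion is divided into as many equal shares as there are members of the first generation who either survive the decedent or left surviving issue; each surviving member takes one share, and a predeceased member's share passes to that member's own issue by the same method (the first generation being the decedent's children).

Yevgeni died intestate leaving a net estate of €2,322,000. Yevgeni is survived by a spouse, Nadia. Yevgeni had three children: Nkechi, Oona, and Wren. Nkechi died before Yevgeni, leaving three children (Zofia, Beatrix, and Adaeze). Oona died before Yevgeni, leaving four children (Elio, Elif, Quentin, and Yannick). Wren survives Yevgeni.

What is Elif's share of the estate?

Elif receives €129,000.

Nadia takes one-third of €2,322,000 = €774,000. The remaining €1,548,000 passes to the descendants.
The descendants' portion (€1,548,000) is divided into 3 shares of €516,000: Wren takes €516,000; Nkechi's €516,000 share passes to Nkechi's issue; Oona's €516,000 share passes to Oona's issue.
Nkechi's share (€516,000) is divided into 3 shares of €172,000: Zofia, Beatrix, and Adaeze each take €172,000.
Oona's share (€516,000) is divided into 4 shares of €129,000: Elio, Elif, Quentin, and Yannick each take €129,000.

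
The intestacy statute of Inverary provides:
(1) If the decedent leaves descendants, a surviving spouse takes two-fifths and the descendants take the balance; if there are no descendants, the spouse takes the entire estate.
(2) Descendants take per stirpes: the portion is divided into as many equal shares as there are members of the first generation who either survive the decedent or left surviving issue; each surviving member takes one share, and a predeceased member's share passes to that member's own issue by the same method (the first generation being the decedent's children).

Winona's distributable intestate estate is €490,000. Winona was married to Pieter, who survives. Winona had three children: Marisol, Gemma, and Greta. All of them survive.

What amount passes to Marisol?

Marisol receives €98,000.

Pieter takes two-fifths of €490,000 = €196,000. The remaining €294,000 passes to the descendants.
The descendants' portion (€294,000) is divided into 3 shares of €98,000: Marisol, Gemma, and Greta each take €98,000.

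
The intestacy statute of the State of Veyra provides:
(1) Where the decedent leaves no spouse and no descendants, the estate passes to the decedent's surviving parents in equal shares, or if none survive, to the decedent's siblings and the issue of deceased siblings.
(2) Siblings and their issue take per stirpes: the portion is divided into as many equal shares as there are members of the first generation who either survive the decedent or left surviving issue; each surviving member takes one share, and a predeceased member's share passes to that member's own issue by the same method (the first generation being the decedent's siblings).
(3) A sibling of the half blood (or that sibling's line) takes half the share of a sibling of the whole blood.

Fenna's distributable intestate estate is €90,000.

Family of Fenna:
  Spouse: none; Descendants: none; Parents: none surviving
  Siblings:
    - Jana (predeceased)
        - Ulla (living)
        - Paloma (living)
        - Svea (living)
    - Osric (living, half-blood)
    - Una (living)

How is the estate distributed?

Ulla: €12,000; Paloma: €12,000; Svea: €12,000; Osric: €18,000; Una: €36,000

The entire €90,000 passes to the siblings and their issue.
Counting each half-blood sibling's line as half a unit, there are 5/2 units in €90,000, so one unit is €36,000. Whole-blood lines (Jana and Una) take €36,000 each; half-blood lines (Osric) take €18,000 each.
Jana's share (€36,000) is divided into 3 shares of €12,000: Ulla, Paloma, and Svea each take €12,000.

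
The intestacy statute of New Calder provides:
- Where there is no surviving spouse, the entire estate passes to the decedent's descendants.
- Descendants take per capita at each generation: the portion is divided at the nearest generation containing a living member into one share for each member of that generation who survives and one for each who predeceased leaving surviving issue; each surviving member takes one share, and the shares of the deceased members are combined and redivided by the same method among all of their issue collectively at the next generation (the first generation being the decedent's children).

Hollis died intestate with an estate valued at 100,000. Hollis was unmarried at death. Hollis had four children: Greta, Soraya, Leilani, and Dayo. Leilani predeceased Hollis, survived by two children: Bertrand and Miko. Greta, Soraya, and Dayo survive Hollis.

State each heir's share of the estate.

The entire 100,000 passes to the descendants.
That amount (100,000) is divided at the children's generation into 4 shares of 25,000. Greta, Soraya, and Dayo each take 25,000. The remaining share for the deceased Leilani (25,000) is carried to the next generation.
That pool (25,000) is divided at the grandchildren's generation equally among Bertrand and Miko: 12,500 each.

Greta: 25,000; Soraya: 25,000; Bertrand: 12,500; Miko: 12,500; Dayo: 25,000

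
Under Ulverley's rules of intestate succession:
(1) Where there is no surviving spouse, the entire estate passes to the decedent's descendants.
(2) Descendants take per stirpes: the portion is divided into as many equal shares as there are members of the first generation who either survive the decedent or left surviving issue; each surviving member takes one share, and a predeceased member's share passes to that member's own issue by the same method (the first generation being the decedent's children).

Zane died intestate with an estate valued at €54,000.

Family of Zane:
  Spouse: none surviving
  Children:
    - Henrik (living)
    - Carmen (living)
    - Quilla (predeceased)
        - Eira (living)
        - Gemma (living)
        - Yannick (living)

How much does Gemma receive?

Gemma receives €6,000.

The entire €54,000 passes to the descendants.
That amount (€54,000) is divided into 3 shares of €18,000: Henrik and Carmen each take €18,000; Quilla's €18,000 share passes to Quilla's issue.
Quilla's share (€18,000) is divided into 3 shares of €6,000: Eira, Gemma, and Yannick each take €6,000.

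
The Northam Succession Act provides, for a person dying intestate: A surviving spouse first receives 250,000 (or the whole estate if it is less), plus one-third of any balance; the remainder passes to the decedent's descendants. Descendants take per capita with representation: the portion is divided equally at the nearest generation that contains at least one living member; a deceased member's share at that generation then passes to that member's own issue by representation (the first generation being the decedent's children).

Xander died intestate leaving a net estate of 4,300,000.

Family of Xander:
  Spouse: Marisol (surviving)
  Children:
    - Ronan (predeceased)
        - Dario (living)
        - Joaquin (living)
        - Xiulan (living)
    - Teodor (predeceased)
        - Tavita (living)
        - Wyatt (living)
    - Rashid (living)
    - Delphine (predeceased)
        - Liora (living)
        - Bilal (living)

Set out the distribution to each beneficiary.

Marisol: 1,600,000; Dario: 225,000; Joaquin: 225,000; Xiulan: 225,000; Tavita: 337,500; Wyatt: 337,500; Rashid: 675,000; Liora: 337,500; Bilal: 337,500

Marisol first takes 250,000, leaving a balance of 4,050,000. Marisol then takes one-third of the balance (1,350,000), for a total of 1,600,000. The remaining 2,700,000 passes to the descendants.
The descendants' portion (2,700,000) is divided into 4 shares of 675,000: Rashid takes 675,000; Ronan's 675,000 share passes to Ronan's issue; Teodor's 675,000 share passes to Teodor's issue; Delphine's 675,000 share passes to Delphine's issue.
Ronan's share (675,000) is divided into 3 shares of 225,000: Dario, Joaquin, and Xiulan each take 225,000.
Teodor's share (675,000) is divided into 2 shares of 337,500: Tavita and Wyatt each take 337,500.
Delphine's share (675,000) is divided into 2 shares of 337,500: Liora and Bilal each take 337,500.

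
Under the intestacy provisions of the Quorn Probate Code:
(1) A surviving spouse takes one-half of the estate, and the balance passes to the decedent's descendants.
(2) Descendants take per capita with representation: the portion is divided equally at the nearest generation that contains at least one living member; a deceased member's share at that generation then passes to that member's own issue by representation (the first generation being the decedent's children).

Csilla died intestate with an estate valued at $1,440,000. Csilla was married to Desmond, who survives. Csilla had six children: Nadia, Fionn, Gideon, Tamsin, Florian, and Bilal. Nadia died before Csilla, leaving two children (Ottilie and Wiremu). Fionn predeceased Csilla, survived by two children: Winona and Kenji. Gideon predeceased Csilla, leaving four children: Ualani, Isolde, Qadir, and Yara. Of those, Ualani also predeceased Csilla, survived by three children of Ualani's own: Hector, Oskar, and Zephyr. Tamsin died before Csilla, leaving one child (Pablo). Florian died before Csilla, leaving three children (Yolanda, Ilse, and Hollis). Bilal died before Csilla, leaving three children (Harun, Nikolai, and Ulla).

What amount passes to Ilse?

Ilse receives $48,000.

Desmond takes one-half of $1,440,000 = $720,000. The remaining $720,000 passes to the descendants.
No child survives, so the initial division is made at the grandchildren's generation.
The descendants' portion ($720,000) is divided into 15 shares of $48,000: Ottilie, Wiremu, Winona, Kenji, Isolde, Qadir, Yara, Pablo, Yolanda, Ilse, Hollis, Harun, Nikolai, and Ulla each take $48,000; Ualani's $48,000 share passes to Ualani's issue.
Ualani's share ($48,000) is divided into 3 shares of $16,000: Hector, Oskar, and Zephyr each take $16,000.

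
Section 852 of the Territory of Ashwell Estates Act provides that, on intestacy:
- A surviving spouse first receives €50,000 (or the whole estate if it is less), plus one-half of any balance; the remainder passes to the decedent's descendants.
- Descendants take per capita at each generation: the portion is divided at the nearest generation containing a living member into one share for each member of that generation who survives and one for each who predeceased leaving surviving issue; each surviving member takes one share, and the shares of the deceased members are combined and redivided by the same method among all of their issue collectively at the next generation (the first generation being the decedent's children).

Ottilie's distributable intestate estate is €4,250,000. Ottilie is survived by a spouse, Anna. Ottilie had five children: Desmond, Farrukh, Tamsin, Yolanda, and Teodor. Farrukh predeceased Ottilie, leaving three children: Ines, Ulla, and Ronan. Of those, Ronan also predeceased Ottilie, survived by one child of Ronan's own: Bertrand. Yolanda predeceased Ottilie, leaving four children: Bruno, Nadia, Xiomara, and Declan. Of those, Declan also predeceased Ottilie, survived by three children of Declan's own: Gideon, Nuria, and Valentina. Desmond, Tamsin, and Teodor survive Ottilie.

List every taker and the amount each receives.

Anna: €2,150,000; Desmond: €420,000; Ines: €120,000; Ulla: €120,000; Bertrand: €60,000; Tamsin: €420,000; Bruno: €120,000; Nadia: €120,000; Xiomara: €120,000; Gideon: €60,000; Nuria: €60,000; Valentina: €60,000; Teodor: €420,000

Anna first takes €50,000, leaving a balance of €4,200,000. Anna then takes one-half of the balance (€2,100,000), for a total of €2,150,000. The remaining €2,100,000 passes to the descendants.
The descendants' portion (€2,100,000) is divided at the children's generation into 5 shares of €420,000. Desmond, Tamsin, and Teodor each take €420,000. The 2 shares of the deceased (Farrukh and Yolanda) are combined into a pool of €840,000.
That pool (€840,000) is divided at the grandchildren's generation into 7 shares of €120,000. Ines, Ulla, Bruno, Nadia, and Xiomara each take €120,000. The 2 shares of the deceased (Ronan and Declan) are combined into a pool of €240,000.
That pool (€240,000) is divided at the great-grandchildren's generation equally among Bertrand, Gideon, Nuria, and Valentina: €60,000 each.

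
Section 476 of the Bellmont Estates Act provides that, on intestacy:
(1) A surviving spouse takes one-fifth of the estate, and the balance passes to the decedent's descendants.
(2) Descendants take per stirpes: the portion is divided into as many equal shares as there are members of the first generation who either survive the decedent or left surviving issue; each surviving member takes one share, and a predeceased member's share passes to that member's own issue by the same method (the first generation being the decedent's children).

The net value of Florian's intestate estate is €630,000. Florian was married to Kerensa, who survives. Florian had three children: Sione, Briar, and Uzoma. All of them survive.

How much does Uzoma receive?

Kerensa takes one-fifth of €630,000 = €126,000. The remaining €504,000 passes to the descendants.
The descendants' portion (€504,000) is divided into 3 shares of €168,000: Sione, Briar, and Uzoma each take €168,000.

Uzoma receives €168,000.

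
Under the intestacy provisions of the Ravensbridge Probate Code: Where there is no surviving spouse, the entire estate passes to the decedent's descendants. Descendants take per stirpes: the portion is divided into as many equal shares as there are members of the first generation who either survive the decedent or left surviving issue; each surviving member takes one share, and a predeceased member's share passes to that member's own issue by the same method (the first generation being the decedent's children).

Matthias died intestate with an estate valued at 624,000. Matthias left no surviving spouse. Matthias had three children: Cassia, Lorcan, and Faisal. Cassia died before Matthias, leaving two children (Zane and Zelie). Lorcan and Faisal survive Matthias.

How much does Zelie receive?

Zelie receives 104,000.

The entire 624,000 passes to the descendants.
That amount (624,000) is divided into 3 shares of 208,000: Lorcan and Faisal each take 208,000; Cassia's 208,000 share passes to Cassia's issue.
Cassia's share (208,000) is divided into 2 shares of 104,000: Zane and Zelie each take 104,000.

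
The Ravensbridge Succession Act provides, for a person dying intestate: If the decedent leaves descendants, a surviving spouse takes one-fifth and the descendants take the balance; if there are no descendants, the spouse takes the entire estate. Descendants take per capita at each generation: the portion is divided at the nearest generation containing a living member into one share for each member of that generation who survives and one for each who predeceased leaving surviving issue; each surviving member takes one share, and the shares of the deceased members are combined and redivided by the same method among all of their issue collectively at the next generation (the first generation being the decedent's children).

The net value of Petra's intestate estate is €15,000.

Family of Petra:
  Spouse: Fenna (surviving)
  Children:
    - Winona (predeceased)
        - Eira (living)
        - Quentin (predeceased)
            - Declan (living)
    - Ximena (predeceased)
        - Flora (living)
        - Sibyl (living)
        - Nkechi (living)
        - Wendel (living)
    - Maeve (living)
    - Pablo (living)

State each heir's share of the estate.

Fenna takes one-fifth of €15,000 = €3,000. The remaining €12,000 passes to the descendants.
The descendants' portion (€12,000) is divided at the children's generation into 4 shares of €3,000. Maeve and Pablo each take €3,000. The 2 shares of the deceased (Winona and Ximena) are combined into a pool of €6,000.
That pool (€6,000) is divided at the grandchildren's generation into 6 shares of €1,000. Eira, Flora, Sibyl, Nkechi, and Wendel each take €1,000. The remaining share for the deceased Quentin (€1,000) is carried to the next generation.
That pool (€1,000) passes entirely to Declan, the sole taker at the great-grandchildren's generation.

Fenna: €3,000; Eira: €1,000; Declan: €1,000; Flora: €1,000; Sibyl: €1,000; Nkechi: €1,000; Wendel: €1,000; Maeve: €3,000; Pablo: €3,000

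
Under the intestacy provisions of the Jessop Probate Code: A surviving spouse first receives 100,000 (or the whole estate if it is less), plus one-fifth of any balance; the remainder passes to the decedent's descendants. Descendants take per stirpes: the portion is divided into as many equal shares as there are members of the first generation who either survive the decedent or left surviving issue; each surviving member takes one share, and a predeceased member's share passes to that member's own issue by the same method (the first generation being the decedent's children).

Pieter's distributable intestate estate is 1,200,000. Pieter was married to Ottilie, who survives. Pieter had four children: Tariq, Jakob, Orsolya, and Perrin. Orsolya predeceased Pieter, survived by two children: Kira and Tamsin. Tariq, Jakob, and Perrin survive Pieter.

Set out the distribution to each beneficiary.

Ottilie: 320,000; Tariq: 220,000; Jakob: 220,000; Kira: 110,000; Tamsin: 110,000; Perrin: 220,000

Ottilie first takes 100,000, leaving a balance of 1,100,000. Ottilie then takes one-fifth of the balance (220,000), for a total of 320,000. The remaining 880,000 passes to the descendants.
The descendants' portion (880,000) is divided into 4 shares of 220,000: Tariq, Jakob, and Perrin each take 220,000; Orsolya's 220,000 share passes to Orsolya's issue.
Orsolya's share (220,000) is divided into 2 shares of 110,000: Kira and Tamsin each take 110,000.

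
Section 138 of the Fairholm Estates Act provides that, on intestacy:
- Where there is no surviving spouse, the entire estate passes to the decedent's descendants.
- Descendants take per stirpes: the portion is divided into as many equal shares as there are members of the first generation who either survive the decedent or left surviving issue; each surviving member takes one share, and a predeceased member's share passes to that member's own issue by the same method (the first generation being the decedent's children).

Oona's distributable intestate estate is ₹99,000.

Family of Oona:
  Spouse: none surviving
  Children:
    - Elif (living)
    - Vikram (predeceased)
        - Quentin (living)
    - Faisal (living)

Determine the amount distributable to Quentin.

The entire ₹99,000 passes to the descendants.
That amount (₹99,000) is divided into 3 shares of ₹33,000: Elif and Faisal each take ₹33,000; Vikram's ₹33,000 share passes to Vikram's issue.
Vikram's share (₹33,000) passes entirely to Quentin.

Quentin receives ₹33,000.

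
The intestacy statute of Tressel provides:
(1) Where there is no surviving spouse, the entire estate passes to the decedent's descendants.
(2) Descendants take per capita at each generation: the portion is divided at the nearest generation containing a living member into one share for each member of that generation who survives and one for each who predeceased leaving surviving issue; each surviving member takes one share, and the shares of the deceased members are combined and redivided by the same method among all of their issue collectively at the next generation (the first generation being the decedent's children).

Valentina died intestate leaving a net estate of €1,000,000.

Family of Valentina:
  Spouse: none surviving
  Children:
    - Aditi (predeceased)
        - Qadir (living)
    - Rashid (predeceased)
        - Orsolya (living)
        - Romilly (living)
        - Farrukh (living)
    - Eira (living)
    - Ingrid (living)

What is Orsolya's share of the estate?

Orsolya receives €125,000.

The entire €1,000,000 passes to the descendants.
That amount (€1,000,000) is divided at the children's generation into 4 shares of €250,000. Eira and Ingrid each take €250,000. The 2 shares of the deceased (Aditi and Rashid) are combined into a pool of €500,000.
That pool (€500,000) is divided at the grandchildren's generation equally among Qadir, Orsolya, Romilly, and Farrukh: €125,000 each.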